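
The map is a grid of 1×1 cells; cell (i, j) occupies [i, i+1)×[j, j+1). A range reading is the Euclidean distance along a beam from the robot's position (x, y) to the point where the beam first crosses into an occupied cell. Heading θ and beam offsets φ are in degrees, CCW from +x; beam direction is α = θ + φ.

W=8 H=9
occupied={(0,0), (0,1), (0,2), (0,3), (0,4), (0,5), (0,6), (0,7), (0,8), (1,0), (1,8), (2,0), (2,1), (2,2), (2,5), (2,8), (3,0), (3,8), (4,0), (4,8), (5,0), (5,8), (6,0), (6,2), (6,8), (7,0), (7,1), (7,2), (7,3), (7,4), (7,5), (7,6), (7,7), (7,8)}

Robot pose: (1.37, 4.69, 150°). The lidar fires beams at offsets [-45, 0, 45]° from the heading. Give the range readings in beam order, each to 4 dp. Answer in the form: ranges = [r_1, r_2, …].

ranges = [1.4296, 0.4272, 0.3831]

beam 1: φ=-45°, α=105°
  d=(-0.2588,0.9659)  start (1,4)  tX=1.4296 tY=0.3209  stride 1/|dx|=3.8637 1/|dy|=1.0353
    cross y-line → (1,5), t=0.3209
    cross y-line → (1,6), t=1.3562
    cross x-line → (0,6), t=1.4296 (wall)
  → r_1 = 1.4296
beam 2: φ=0°, α=150°
  d=(-0.8660,0.5000)  start (1,4)  tX=0.4272 tY=0.6200  stride 1/|dx|=1.1547 1/|dy|=2.0000
    cross x-line → (0,4), t=0.4272 (wall)
  → r_2 = 0.4272
beam 3: φ=45°, α=195°
  d=(-0.9659,-0.2588)  start (1,4)  tX=0.3831 tY=2.6660  stride 1/|dx|=1.0353 1/|dy|=3.8637
    cross x-line → (0,4), t=0.3831 (wall)
  → r_3 = 0.3831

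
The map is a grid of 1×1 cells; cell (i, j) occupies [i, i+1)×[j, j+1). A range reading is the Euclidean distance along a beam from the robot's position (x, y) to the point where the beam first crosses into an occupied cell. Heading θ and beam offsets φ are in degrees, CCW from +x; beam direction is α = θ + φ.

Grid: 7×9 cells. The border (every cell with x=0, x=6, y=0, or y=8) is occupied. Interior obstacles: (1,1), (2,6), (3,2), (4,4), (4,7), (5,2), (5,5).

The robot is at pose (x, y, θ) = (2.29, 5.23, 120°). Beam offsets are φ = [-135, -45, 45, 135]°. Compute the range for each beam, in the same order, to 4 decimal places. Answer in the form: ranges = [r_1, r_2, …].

ranges = [1.7703, 0.7972, 1.3355, 3.3439]

beam 1: φ=-135°, α=345°
  direction (0.9659, -0.2588); cell (2,5); t to first gridline: x 0.7350, y 0.8887 (then +1.0353 / +3.8637)
    (3,5) via x @ 0.7350
    (3,4) via y @ 0.8887
    (4,4) via x @ 1.7703  # hit
  → r_1 = 1.7703
beam 2: φ=-45°, α=75°
  direction (0.2588, 0.9659); cell (2,5); t to first gridline: x 2.7432, y 0.7972 (then +3.8637 / +1.0353)
    (2,6) via y @ 0.7972  # hit
  → r_2 = 0.7972
beam 3: φ=45°, α=165°
  direction (-0.9659, 0.2588); cell (2,5); t to first gridline: x 0.3002, y 2.9751 (then +1.0353 / +3.8637)
    (1,5) via x @ 0.3002
    (0,5) via x @ 1.3355  # hit
  → r_3 = 1.3355
beam 4: φ=135°, α=255°
  direction (-0.2588, -0.9659); cell (2,5); t to first gridline: x 1.1205, y 0.2381 (then +3.8637 / +1.0353)
    (2,4) via y @ 0.2381
    (1,4) via x @ 1.1205
    (1,3) via y @ 1.2734
    (1,2) via y @ 2.3087
    (1,1) via y @ 3.3439  # hit
  → r_4 = 3.3439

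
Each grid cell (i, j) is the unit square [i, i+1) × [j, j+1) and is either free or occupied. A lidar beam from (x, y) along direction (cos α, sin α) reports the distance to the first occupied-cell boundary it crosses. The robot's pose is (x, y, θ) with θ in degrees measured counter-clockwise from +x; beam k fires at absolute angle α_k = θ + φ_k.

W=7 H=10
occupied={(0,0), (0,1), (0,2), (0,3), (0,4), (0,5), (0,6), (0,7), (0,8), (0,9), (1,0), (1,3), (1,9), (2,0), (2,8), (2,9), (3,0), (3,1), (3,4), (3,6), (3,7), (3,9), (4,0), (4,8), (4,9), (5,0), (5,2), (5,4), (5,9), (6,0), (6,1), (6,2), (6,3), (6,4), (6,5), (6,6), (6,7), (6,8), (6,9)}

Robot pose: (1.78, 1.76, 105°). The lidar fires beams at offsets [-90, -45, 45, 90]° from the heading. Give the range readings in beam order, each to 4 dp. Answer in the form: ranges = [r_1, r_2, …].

ranges = [3.3336, 2.5865, 0.9007, 0.8075]

beam 1: φ=-90°, α=15°
  cosα=0.9659 sinα=0.2588 | (1,1) | tMaxX 0.2278 tMaxY 0.9273 | tΔX 1.0353 tΔY 3.8637
    t=0.2278 [x] (2,1)
    t=0.9273 [y] (2,2)
    t=1.2630 [x] (3,2)
    t=2.2983 [x] (4,2)
    t=3.3336 [x] (5,2) — stop
  → r_1 = 3.3336
beam 2: φ=-45°, α=60°
  cosα=0.5000 sinα=0.8660 | (1,1) | tMaxX 0.4400 tMaxY 0.2771 | tΔX 2.0000 tΔY 1.1547
    t=0.2771 [y] (1,2)
    t=0.4400 [x] (2,2)
    t=1.4318 [y] (2,3)
    t=2.4400 [x] (3,3)
    t=2.5865 [y] (3,4) — stop
  → r_2 = 2.5865
beam 3: φ=45°, α=150°
  cosα=-0.8660 sinα=0.5000 | (1,1) | tMaxX 0.9007 tMaxY 0.4800 | tΔX 1.1547 tΔY 2.0000
    t=0.4800 [y] (1,2)
    t=0.9007 [x] (0,2) — stop
  → r_3 = 0.9007
beam 4: φ=90°, α=195°
  cosα=-0.9659 sinα=-0.2588 | (1,1) | tMaxX 0.8075 tMaxY 2.9364 | tΔX 1.0353 tΔY 3.8637
    t=0.8075 [x] (0,1) — stop
  → r_4 = 0.8075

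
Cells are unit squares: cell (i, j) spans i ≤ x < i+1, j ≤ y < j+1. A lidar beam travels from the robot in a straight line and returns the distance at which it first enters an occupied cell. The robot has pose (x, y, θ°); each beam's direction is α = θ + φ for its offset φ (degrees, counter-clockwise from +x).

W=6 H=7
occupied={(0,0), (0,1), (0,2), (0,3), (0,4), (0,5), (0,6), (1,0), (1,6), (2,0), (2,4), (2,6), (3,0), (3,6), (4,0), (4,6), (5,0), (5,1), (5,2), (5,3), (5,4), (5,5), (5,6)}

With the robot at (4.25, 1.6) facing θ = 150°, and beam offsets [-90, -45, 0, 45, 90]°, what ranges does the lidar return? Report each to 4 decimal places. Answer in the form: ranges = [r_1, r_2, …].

ranges = [1.5000, 4.5552, 3.7528, 2.3182, 0.6928]

beam 1: φ=-90°, α=60°
  direction (0.5000, 0.8660); cell (4,1); t to first gridline: x 1.5000, y 0.4619 (then +2.0000 / +1.1547)
    (4,2) via y @ 0.4619
    (5,2) via x @ 1.5000  # hit
  → r_1 = 1.5000
beam 2: φ=-45°, α=105°
  direction (-0.2588, 0.9659); cell (4,1); t to first gridline: x 0.9659, y 0.4141 (then +3.8637 / +1.0353)
    (4,2) via y @ 0.4141
    (3,2) via x @ 0.9659
    (3,3) via y @ 1.4494
    (3,4) via y @ 2.4847
    (3,5) via y @ 3.5199
    (3,6) via y @ 4.5552  # hit
  → r_2 = 4.5552
beam 3: φ=0°, α=150°
  direction (-0.8660, 0.5000); cell (4,1); t to first gridline: x 0.2887, y 0.8000 (then +1.1547 / +2.0000)
    (3,1) via x @ 0.2887
    (3,2) via y @ 0.8000
    (2,2) via x @ 1.4434
    (1,2) via x @ 2.5981
    (1,3) via y @ 2.8000
    (0,3) via x @ 3.7528  # hit
  → r_3 = 3.7528
beam 4: φ=45°, α=195°
  direction (-0.9659, -0.2588); cell (4,1); t to first gridline: x 0.2588, y 2.3182 (then +1.0353 / +3.8637)
    (3,1) via x @ 0.2588
    (2,1) via x @ 1.2941
    (2,0) via y @ 2.3182  # hit
  → r_4 = 2.3182
beam 5: φ=90°, α=240°
  direction (-0.5000, -0.8660); cell (4,1); t to first gridline: x 0.5000, y 0.6928 (then +2.0000 / +1.1547)
    (3,1) via x @ 0.5000
    (3,0) via y @ 0.6928  # hit
  → r_5 = 0.6928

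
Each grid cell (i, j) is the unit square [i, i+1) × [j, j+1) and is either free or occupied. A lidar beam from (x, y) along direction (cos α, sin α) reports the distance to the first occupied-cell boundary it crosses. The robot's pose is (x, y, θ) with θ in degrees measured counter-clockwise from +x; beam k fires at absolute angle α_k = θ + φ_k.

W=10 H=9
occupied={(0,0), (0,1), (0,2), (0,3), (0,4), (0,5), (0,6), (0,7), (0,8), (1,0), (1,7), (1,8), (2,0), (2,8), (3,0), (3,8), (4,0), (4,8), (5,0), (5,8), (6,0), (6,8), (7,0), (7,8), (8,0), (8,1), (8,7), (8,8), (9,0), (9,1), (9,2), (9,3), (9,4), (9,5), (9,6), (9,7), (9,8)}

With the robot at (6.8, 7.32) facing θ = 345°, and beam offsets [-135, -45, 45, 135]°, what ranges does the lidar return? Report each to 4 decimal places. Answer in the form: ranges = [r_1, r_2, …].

beam 1: φ=-135°, α=210°
  d=(-0.8660,-0.5000)  start (6,7)  tX=0.9238 tY=0.6400  stride 1/|dx|=1.1547 1/|dy|=2.0000
    cross y-line → (6,6), t=0.6400
    cross x-line → (5,6), t=0.9238
    cross x-line → (4,6), t=2.0785
    cross y-line → (4,5), t=2.6400
    cross x-line → (3,5), t=3.2332
    cross x-line → (2,5), t=4.3879
    cross y-line → (2,4), t=4.6400
    cross x-line → (1,4), t=5.5426
    cross y-line → (1,3), t=6.6400
    cross x-line → (0,3), t=6.6973 (wall)
  → r_1 = 6.6973
beam 2: φ=-45°, α=300°
  d=(0.5000,-0.8660)  start (6,7)  tX=0.4000 tY=0.3695  stride 1/|dx|=2.0000 1/|dy|=1.1547
    cross y-line → (6,6), t=0.3695
    cross x-line → (7,6), t=0.4000
    cross y-line → (7,5), t=1.5242
    cross x-line → (8,5), t=2.4000
    cross y-line → (8,4), t=2.6789
    cross y-line → (8,3), t=3.8336
    cross x-line → (9,3), t=4.4000 (wall)
  → r_2 = 4.4000
beam 3: φ=45°, α=30°
  d=(0.8660,0.5000)  start (6,7)  tX=0.2309 tY=1.3600  stride 1/|dx|=1.1547 1/|dy|=2.0000
    cross x-line → (7,7), t=0.2309
    cross y-line → (7,8), t=1.3600 (wall)
  → r_3 = 1.3600
beam 4: φ=135°, α=120°
  d=(-0.5000,0.8660)  start (6,7)  tX=1.6000 tY=0.7852  stride 1/|dx|=2.0000 1/|dy|=1.1547
    cross y-line → (6,8), t=0.7852 (wall)
  → r_4 = 0.7852

ranges = [6.6973, 4.4000, 1.3600, 0.7852]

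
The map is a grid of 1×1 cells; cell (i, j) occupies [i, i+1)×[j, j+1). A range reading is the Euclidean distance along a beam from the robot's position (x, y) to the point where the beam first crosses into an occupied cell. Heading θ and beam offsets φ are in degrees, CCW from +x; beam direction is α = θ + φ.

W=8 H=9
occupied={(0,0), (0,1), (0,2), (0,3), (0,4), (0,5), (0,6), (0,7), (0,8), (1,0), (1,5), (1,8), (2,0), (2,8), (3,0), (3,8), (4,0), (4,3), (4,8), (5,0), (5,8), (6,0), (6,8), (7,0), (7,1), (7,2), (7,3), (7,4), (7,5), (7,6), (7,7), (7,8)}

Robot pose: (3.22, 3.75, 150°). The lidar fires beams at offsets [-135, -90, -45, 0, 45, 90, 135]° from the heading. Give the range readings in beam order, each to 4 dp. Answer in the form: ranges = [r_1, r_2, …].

ranges = [0.8075, 4.9075, 4.3999, 2.5000, 2.2983, 3.1754, 2.8470]

beam 1: φ=-135°, α=15°
  cosα=0.9659 sinα=0.2588 | (3,3) | tMaxX 0.8075 tMaxY 0.9659 | tΔX 1.0353 tΔY 3.8637
    t=0.8075 [x] (4,3) — stop
  → r_1 = 0.8075
beam 2: φ=-90°, α=60°
  cosα=0.5000 sinα=0.8660 | (3,3) | tMaxX 1.5600 tMaxY 0.2887 | tΔX 2.0000 tΔY 1.1547
    t=0.2887 [y] (3,4)
    t=1.4434 [y] (3,5)
    t=1.5600 [x] (4,5)
    t=2.5981 [y] (4,6)
    t=3.5600 [x] (5,6)
    t=3.7528 [y] (5,7)
    t=4.9075 [y] (5,8) — stop
  → r_2 = 4.9075
beam 3: φ=-45°, α=105°
  cosα=-0.2588 sinα=0.9659 | (3,3) | tMaxX 0.8500 tMaxY 0.2588 | tΔX 3.8637 tΔY 1.0353
    t=0.2588 [y] (3,4)
    t=0.8500 [x] (2,4)
    t=1.2941 [y] (2,5)
    t=2.3294 [y] (2,6)
    t=3.3646 [y] (2,7)
    t=4.3999 [y] (2,8) — stop
  → r_3 = 4.3999
beam 4: φ=0°, α=150°
  cosα=-0.8660 sinα=0.5000 | (3,3) | tMaxX 0.2540 tMaxY 0.5000 | tΔX 1.1547 tΔY 2.0000
    t=0.2540 [x] (2,3)
    t=0.5000 [y] (2,4)
    t=1.4087 [x] (1,4)
    t=2.5000 [y] (1,5) — stop
  → r_4 = 2.5000
beam 5: φ=45°, α=195°
  cosα=-0.9659 sinα=-0.2588 | (3,3) | tMaxX 0.2278 tMaxY 2.8978 | tΔX 1.0353 tΔY 3.8637
    t=0.2278 [x] (2,3)
    t=1.2630 [x] (1,3)
    t=2.2983 [x] (0,3) — stop
  → r_5 = 2.2983
beam 6: φ=90°, α=240°
  cosα=-0.5000 sinα=-0.8660 | (3,3) | tMaxX 0.4400 tMaxY 0.8660 | tΔX 2.0000 tΔY 1.1547
    t=0.4400 [x] (2,3)
    t=0.8660 [y] (2,2)
    t=2.0207 [y] (2,1)
    t=2.4400 [x] (1,1)
    t=3.1754 [y] (1,0) — stop
  → r_6 = 3.1754
beam 7: φ=135°, α=285°
  cosα=0.2588 sinα=-0.9659 | (3,3) | tMaxX 3.0137 tMaxY 0.7765 | tΔX 3.8637 tΔY 1.0353
    t=0.7765 [y] (3,2)
    t=1.8117 [y] (3,1)
    t=2.8470 [y] (3,0) — stop
  → r_7 = 2.8470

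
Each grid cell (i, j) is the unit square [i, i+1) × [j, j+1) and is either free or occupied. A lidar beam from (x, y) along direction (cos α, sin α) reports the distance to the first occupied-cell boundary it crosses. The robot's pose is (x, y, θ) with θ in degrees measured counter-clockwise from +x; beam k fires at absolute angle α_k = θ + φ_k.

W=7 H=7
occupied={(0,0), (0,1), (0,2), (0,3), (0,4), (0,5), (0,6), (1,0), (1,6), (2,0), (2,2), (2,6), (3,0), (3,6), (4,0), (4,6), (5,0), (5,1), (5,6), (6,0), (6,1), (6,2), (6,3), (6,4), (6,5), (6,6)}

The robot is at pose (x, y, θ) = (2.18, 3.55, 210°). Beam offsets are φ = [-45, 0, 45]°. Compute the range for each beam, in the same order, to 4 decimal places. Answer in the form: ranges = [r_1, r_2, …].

ranges = [1.2216, 1.3625, 0.5694]

beam 1: φ=-45°, α=165°
  cosα=-0.9659 sinα=0.2588 | (2,3) | tMaxX 0.1863 tMaxY 1.7387 | tΔX 1.0353 tΔY 3.8637
    t=0.1863 [x] (1,3)
    t=1.2216 [x] (0,3) — stop
  → r_1 = 1.2216
beam 2: φ=0°, α=210°
  cosα=-0.8660 sinα=-0.5000 | (2,3) | tMaxX 0.2078 tMaxY 1.1000 | tΔX 1.1547 tΔY 2.0000
    t=0.2078 [x] (1,3)
    t=1.1000 [y] (1,2)
    t=1.3625 [x] (0,2) — stop
  → r_2 = 1.3625
beam 3: φ=45°, α=255°
  cosα=-0.2588 sinα=-0.9659 | (2,3) | tMaxX 0.6955 tMaxY 0.5694 | tΔX 3.8637 tΔY 1.0353
    t=0.5694 [y] (2,2) — stop
  → r_3 = 0.5694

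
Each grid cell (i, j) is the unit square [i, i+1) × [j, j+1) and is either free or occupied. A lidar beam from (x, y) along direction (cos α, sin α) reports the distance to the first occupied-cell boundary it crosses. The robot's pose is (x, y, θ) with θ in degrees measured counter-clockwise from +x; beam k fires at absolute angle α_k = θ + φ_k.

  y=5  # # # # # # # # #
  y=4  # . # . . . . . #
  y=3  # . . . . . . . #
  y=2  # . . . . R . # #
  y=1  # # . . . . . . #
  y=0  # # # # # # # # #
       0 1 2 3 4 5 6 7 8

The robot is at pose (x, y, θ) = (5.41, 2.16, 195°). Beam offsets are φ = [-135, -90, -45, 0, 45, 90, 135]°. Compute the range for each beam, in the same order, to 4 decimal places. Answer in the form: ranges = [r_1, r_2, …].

beam 1: φ=-135°, α=60°
  direction (0.5000, 0.8660); cell (5,2); t to first gridline: x 1.1800, y 0.9699 (then +2.0000 / +1.1547)
    (5,3) via y @ 0.9699
    (6,3) via x @ 1.1800
    (6,4) via y @ 2.1246
    (7,4) via x @ 3.1800
    (7,5) via y @ 3.2793  # hit
  → r_1 = 3.2793
beam 2: φ=-90°, α=105°
  direction (-0.2588, 0.9659); cell (5,2); t to first gridline: x 1.5841, y 0.8696 (then +3.8637 / +1.0353)
    (5,3) via y @ 0.8696
    (4,3) via x @ 1.5841
    (4,4) via y @ 1.9049
    (4,5) via y @ 2.9402  # hit
  → r_2 = 2.9402
beam 3: φ=-45°, α=150°
  direction (-0.8660, 0.5000); cell (5,2); t to first gridline: x 0.4734, y 1.6800 (then +1.1547 / +2.0000)
    (4,2) via x @ 0.4734
    (3,2) via x @ 1.6281
    (3,3) via y @ 1.6800
    (2,3) via x @ 2.7828
    (2,4) via y @ 3.6800  # hit
  → r_3 = 3.6800
beam 4: φ=0°, α=195°
  direction (-0.9659, -0.2588); cell (5,2); t to first gridline: x 0.4245, y 0.6182 (then +1.0353 / +3.8637)
    (4,2) via x @ 0.4245
    (4,1) via y @ 0.6182
    (3,1) via x @ 1.4597
    (2,1) via x @ 2.4950
    (1,1) via x @ 3.5303  # hit
  → r_4 = 3.5303
beam 5: φ=45°, α=240°
  direction (-0.5000, -0.8660); cell (5,2); t to first gridline: x 0.8200, y 0.1848 (then +2.0000 / +1.1547)
    (5,1) via y @ 0.1848
    (4,1) via x @ 0.8200
    (4,0) via y @ 1.3395  # hit
  → r_5 = 1.3395
beam 6: φ=90°, α=285°
  direction (0.2588, -0.9659); cell (5,2); t to first gridline: x 2.2796, y 0.1656 (then +3.8637 / +1.0353)
    (5,1) via y @ 0.1656
    (5,0) via y @ 1.2009  # hit
  → r_6 = 1.2009
beam 7: φ=135°, α=330°
  direction (0.8660, -0.5000); cell (5,2); t to first gridline: x 0.6813, y 0.3200 (then +1.1547 / +2.0000)
    (5,1) via y @ 0.3200
    (6,1) via x @ 0.6813
    (7,1) via x @ 1.8360
    (7,0) via y @ 2.3200  # hit
  → r_7 = 2.3200

ranges = [3.2793, 2.9402, 3.6800, 3.5303, 1.3395, 1.2009, 2.3200]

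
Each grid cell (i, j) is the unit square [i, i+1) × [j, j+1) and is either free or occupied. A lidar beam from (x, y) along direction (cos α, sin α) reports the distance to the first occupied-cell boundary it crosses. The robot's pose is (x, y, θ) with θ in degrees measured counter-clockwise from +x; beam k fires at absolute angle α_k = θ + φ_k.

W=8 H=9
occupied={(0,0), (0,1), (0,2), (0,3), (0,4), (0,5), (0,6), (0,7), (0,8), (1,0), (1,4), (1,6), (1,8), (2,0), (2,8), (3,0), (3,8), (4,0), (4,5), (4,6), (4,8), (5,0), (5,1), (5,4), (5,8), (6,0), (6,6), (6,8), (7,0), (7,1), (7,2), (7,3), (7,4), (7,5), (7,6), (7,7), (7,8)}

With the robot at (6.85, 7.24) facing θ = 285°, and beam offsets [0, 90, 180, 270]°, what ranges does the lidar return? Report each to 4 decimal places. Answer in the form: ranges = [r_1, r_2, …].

beam 1: φ=0°, α=285°
  d=(0.2588,-0.9659)  start (6,7)  tX=0.5796 tY=0.2485  stride 1/|dx|=3.8637 1/|dy|=1.0353
    cross y-line → (6,6), t=0.2485 (wall)
  → r_1 = 0.2485
beam 2: φ=90°, α=15°
  d=(0.9659,0.2588)  start (6,7)  tX=0.1553 tY=2.9364  stride 1/|dx|=1.0353 1/|dy|=3.8637
    cross x-line → (7,7), t=0.1553 (wall)
  → r_2 = 0.1553
beam 3: φ=180°, α=105°
  d=(-0.2588,0.9659)  start (6,7)  tX=3.2841 tY=0.7868  stride 1/|dx|=3.8637 1/|dy|=1.0353
    cross y-line → (6,8), t=0.7868 (wall)
  → r_3 = 0.7868
beam 4: φ=270°, α=195°
  d=(-0.9659,-0.2588)  start (6,7)  tX=0.8800 tY=0.9273  stride 1/|dx|=1.0353 1/|dy|=3.8637
    cross x-line → (5,7), t=0.8800
    cross y-line → (5,6), t=0.9273
    cross x-line → (4,6), t=1.9153 (wall)
  → r_4 = 1.9153

ranges = [0.2485, 0.1553, 0.7868, 1.9153]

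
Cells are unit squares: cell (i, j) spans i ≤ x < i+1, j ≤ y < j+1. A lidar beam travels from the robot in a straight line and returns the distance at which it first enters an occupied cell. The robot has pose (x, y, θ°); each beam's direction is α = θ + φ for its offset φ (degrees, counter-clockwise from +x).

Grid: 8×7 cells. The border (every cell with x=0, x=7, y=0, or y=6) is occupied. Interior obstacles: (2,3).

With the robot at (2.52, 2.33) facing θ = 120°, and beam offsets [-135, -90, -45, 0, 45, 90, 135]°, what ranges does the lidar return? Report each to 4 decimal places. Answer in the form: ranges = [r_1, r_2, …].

ranges = [4.6380, 5.1731, 0.6936, 0.7736, 1.5736, 1.7551, 1.3769]

beam 1: φ=-135°, α=345°
  dir = (cos 345°, sin 345°) = (0.9659, -0.2588); from cell (2,2)
  next x-line at t=0.4969, next y-line at t=1.2750; Δt_x=1.0353, Δt_y=3.8637
    x: enter (3,2) at t=0.4969
    y: enter (3,1) at t=1.2750
    x: enter (4,1) at t=1.5322
    x: enter (5,1) at t=2.5675
    x: enter (6,1) at t=3.6028
    x: enter (7,1) at t=4.6380 ← occupied
  → r_1 = 4.6380
beam 2: φ=-90°, α=30°
  dir = (cos 30°, sin 30°) = (0.8660, 0.5000); from cell (2,2)
  next x-line at t=0.5543, next y-line at t=1.3400; Δt_x=1.1547, Δt_y=2.0000
    x: enter (3,2) at t=0.5543
    y: enter (3,3) at t=1.3400
    x: enter (4,3) at t=1.7090
    x: enter (5,3) at t=2.8637
    y: enter (5,4) at t=3.3400
    x: enter (6,4) at t=4.0184
    x: enter (7,4) at t=5.1731 ← occupied
  → r_2 = 5.1731
beam 3: φ=-45°, α=75°
  dir = (cos 75°, sin 75°) = (0.2588, 0.9659); from cell (2,2)
  next x-line at t=1.8546, next y-line at t=0.6936; Δt_x=3.8637, Δt_y=1.0353
    y: enter (2,3) at t=0.6936 ← occupied
  → r_3 = 0.6936
beam 4: φ=0°, α=120°
  dir = (cos 120°, sin 120°) = (-0.5000, 0.8660); from cell (2,2)
  next x-line at t=1.0400, next y-line at t=0.7736; Δt_x=2.0000, Δt_y=1.1547
    y: enter (2,3) at t=0.7736 ← occupied
  → r_4 = 0.7736
beam 5: φ=45°, α=165°
  dir = (cos 165°, sin 165°) = (-0.9659, 0.2588); from cell (2,2)
  next x-line at t=0.5383, next y-line at t=2.5887; Δt_x=1.0353, Δt_y=3.8637
    x: enter (1,2) at t=0.5383
    x: enter (0,2) at t=1.5736 ← occupied
  → r_5 = 1.5736
beam 6: φ=90°, α=210°
  dir = (cos 210°, sin 210°) = (-0.8660, -0.5000); from cell (2,2)
  next x-line at t=0.6004, next y-line at t=0.6600; Δt_x=1.1547, Δt_y=2.0000
    x: enter (1,2) at t=0.6004
    y: enter (1,1) at t=0.6600
    x: enter (0,1) at t=1.7551 ← occupied
  → r_6 = 1.7551
beam 7: φ=135°, α=255°
  dir = (cos 255°, sin 255°) = (-0.2588, -0.9659); from cell (2,2)
  next x-line at t=2.0091, next y-line at t=0.3416; Δt_x=3.8637, Δt_y=1.0353
    y: enter (2,1) at t=0.3416
    y: enter (2,0) at t=1.3769 ← occupied
  → r_7 = 1.3769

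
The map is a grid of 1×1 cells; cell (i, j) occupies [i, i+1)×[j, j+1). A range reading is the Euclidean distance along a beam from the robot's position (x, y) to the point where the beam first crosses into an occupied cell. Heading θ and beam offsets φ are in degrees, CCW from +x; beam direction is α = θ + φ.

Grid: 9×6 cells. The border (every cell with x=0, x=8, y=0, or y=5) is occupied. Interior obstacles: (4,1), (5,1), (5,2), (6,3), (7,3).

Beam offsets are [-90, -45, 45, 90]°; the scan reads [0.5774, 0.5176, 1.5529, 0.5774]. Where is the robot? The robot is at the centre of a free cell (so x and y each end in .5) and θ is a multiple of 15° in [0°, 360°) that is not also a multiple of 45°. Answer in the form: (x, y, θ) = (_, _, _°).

The pose lattice has 23·16 = 368 candidates. Test each by forward raycasting.
  (4.5, 4.5, 330°): beam 1 = 4.0415 ≠ 0.5774 ✗
  (2.5, 4.5, 330°): beam 1 = 3.0000 ≠ 0.5774 ✗
  (6.5, 1.5, 240°): beam 3 = 0.5176 ≠ 1.5529 ✗
  …
  (6.5, 4.5, 330°): r_1=0.5774, r_2=0.5176, r_3=1.5529, r_4=0.5774 — all match ✓
Unique over the lattice → pose = (6.5, 4.5, 330°).

(x, y, θ) = (6.5, 4.5, 330°)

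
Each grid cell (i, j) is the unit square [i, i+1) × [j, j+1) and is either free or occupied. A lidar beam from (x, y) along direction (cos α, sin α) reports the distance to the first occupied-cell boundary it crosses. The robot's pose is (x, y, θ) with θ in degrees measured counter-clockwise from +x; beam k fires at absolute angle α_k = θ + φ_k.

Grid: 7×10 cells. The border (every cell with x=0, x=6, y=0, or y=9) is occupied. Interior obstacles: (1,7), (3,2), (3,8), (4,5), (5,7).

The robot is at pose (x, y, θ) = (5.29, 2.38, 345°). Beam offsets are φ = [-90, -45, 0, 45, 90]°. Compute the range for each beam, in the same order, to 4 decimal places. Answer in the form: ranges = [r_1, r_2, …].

ranges = [1.4287, 1.4200, 0.7350, 0.8198, 2.7432]

beam 1: φ=-90°, α=255°
  dir = (cos 255°, sin 255°) = (-0.2588, -0.9659); from cell (5,2)
  next x-line at t=1.1205, next y-line at t=0.3934; Δt_x=3.8637, Δt_y=1.0353
    y: enter (5,1) at t=0.3934
    x: enter (4,1) at t=1.1205
    y: enter (4,0) at t=1.4287 ← occupied
  → r_1 = 1.4287
beam 2: φ=-45°, α=300°
  dir = (cos 300°, sin 300°) = (0.5000, -0.8660); from cell (5,2)
  next x-line at t=1.4200, next y-line at t=0.4388; Δt_x=2.0000, Δt_y=1.1547
    y: enter (5,1) at t=0.4388
    x: enter (6,1) at t=1.4200 ← occupied
  → r_2 = 1.4200
beam 3: φ=0°, α=345°
  dir = (cos 345°, sin 345°) = (0.9659, -0.2588); from cell (5,2)
  next x-line at t=0.7350, next y-line at t=1.4682; Δt_x=1.0353, Δt_y=3.8637
    x: enter (6,2) at t=0.7350 ← occupied
  → r_3 = 0.7350
beam 4: φ=45°, α=30°
  dir = (cos 30°, sin 30°) = (0.8660, 0.5000); from cell (5,2)
  next x-line at t=0.8198, next y-line at t=1.2400; Δt_x=1.1547, Δt_y=2.0000
    x: enter (6,2) at t=0.8198 ← occupied
  → r_4 = 0.8198
beam 5: φ=90°, α=75°
  dir = (cos 75°, sin 75°) = (0.2588, 0.9659); from cell (5,2)
  next x-line at t=2.7432, next y-line at t=0.6419; Δt_x=3.8637, Δt_y=1.0353
    y: enter (5,3) at t=0.6419
    y: enter (5,4) at t=1.6771
    y: enter (5,5) at t=2.7124
    x: enter (6,5) at t=2.7432 ← occupied
  → r_5 = 2.7432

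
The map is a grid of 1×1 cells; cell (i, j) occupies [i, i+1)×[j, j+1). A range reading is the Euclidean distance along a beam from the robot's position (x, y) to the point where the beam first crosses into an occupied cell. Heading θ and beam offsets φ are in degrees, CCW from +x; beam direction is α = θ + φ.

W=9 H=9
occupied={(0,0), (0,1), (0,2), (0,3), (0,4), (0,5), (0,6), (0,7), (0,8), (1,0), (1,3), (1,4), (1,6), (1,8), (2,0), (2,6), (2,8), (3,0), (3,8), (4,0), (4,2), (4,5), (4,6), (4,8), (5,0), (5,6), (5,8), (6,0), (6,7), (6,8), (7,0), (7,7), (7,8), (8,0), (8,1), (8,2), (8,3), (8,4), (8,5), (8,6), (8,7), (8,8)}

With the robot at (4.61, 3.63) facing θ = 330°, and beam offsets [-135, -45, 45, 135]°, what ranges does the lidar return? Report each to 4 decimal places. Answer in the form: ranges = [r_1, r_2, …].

beam 1: φ=-135°, α=195°
  dir = (cos 195°, sin 195°) = (-0.9659, -0.2588); from cell (4,3)
  next x-line at t=0.6315, next y-line at t=2.4341; Δt_x=1.0353, Δt_y=3.8637
    x: enter (3,3) at t=0.6315
    x: enter (2,3) at t=1.6668
    y: enter (2,2) at t=2.4341
    x: enter (1,2) at t=2.7021
    x: enter (0,2) at t=3.7373 ← occupied
  → r_1 = 3.7373
beam 2: φ=-45°, α=285°
  dir = (cos 285°, sin 285°) = (0.2588, -0.9659); from cell (4,3)
  next x-line at t=1.5068, next y-line at t=0.6522; Δt_x=3.8637, Δt_y=1.0353
    y: enter (4,2) at t=0.6522 ← occupied
  → r_2 = 0.6522
beam 3: φ=45°, α=15°
  dir = (cos 15°, sin 15°) = (0.9659, 0.2588); from cell (4,3)
  next x-line at t=0.4038, next y-line at t=1.4296; Δt_x=1.0353, Δt_y=3.8637
    x: enter (5,3) at t=0.4038
    y: enter (5,4) at t=1.4296
    x: enter (6,4) at t=1.4390
    x: enter (7,4) at t=2.4743
    x: enter (8,4) at t=3.5096 ← occupied
  → r_3 = 3.5096
beam 4: φ=135°, α=105°
  dir = (cos 105°, sin 105°) = (-0.2588, 0.9659); from cell (4,3)
  next x-line at t=2.3569, next y-line at t=0.3831; Δt_x=3.8637, Δt_y=1.0353
    y: enter (4,4) at t=0.3831
    y: enter (4,5) at t=1.4183 ← occupied
  → r_4 = 1.4183

ranges = [3.7373, 0.6522, 3.5096, 1.4183]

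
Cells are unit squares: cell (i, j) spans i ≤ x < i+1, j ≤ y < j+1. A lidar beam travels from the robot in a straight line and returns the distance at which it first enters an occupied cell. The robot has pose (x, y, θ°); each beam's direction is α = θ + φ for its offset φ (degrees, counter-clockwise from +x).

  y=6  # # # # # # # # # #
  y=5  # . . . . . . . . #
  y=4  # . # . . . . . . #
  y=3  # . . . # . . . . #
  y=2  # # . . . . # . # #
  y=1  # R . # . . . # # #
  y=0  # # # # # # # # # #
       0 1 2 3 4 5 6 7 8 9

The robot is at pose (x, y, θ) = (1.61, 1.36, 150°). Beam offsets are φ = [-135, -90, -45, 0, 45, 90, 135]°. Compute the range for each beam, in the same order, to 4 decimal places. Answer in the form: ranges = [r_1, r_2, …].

ranges = [1.4390, 0.7390, 0.6626, 0.7044, 0.6315, 0.4157, 0.3727]

beam 1: φ=-135°, α=15°
  dir = (cos 15°, sin 15°) = (0.9659, 0.2588); from cell (1,1)
  next x-line at t=0.4038, next y-line at t=2.4728; Δt_x=1.0353, Δt_y=3.8637
    x: enter (2,1) at t=0.4038
    x: enter (3,1) at t=1.4390 ← occupied
  → r_1 = 1.4390
beam 2: φ=-90°, α=60°
  dir = (cos 60°, sin 60°) = (0.5000, 0.8660); from cell (1,1)
  next x-line at t=0.7800, next y-line at t=0.7390; Δt_x=2.0000, Δt_y=1.1547
    y: enter (1,2) at t=0.7390 ← occupied
  → r_2 = 0.7390
beam 3: φ=-45°, α=105°
  dir = (cos 105°, sin 105°) = (-0.2588, 0.9659); from cell (1,1)
  next x-line at t=2.3569, next y-line at t=0.6626; Δt_x=3.8637, Δt_y=1.0353
    y: enter (1,2) at t=0.6626 ← occupied
  → r_3 = 0.6626
beam 4: φ=0°, α=150°
  dir = (cos 150°, sin 150°) = (-0.8660, 0.5000); from cell (1,1)
  next x-line at t=0.7044, next y-line at t=1.2800; Δt_x=1.1547, Δt_y=2.0000
    x: enter (0,1) at t=0.7044 ← occupied
  → r_4 = 0.7044
beam 5: φ=45°, α=195°
  dir = (cos 195°, sin 195°) = (-0.9659, -0.2588); from cell (1,1)
  next x-line at t=0.6315, next y-line at t=1.3909; Δt_x=1.0353, Δt_y=3.8637
    x: enter (0,1) at t=0.6315 ← occupied
  → r_5 = 0.6315
beam 6: φ=90°, α=240°
  dir = (cos 240°, sin 240°) = (-0.5000, -0.8660); from cell (1,1)
  next x-line at t=1.2200, next y-line at t=0.4157; Δt_x=2.0000, Δt_y=1.1547
    y: enter (1,0) at t=0.4157 ← occupied
  → r_6 = 0.4157
beam 7: φ=135°, α=285°
  dir = (cos 285°, sin 285°) = (0.2588, -0.9659); from cell (1,1)
  next x-line at t=1.5068, next y-line at t=0.3727; Δt_x=3.8637, Δt_y=1.0353
    y: enter (1,0) at t=0.3727 ← occupied
  → r_7 = 0.3727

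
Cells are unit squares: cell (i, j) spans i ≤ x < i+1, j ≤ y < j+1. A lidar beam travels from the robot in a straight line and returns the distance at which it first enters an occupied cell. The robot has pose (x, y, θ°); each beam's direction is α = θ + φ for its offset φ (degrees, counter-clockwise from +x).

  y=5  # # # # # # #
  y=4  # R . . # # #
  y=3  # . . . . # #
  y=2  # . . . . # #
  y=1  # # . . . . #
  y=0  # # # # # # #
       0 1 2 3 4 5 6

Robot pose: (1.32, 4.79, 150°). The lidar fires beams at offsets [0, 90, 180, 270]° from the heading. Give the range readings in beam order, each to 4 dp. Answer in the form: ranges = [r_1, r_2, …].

beam 1: φ=0°, α=150°
  cosα=-0.8660 sinα=0.5000 | (1,4) | tMaxX 0.3695 tMaxY 0.4200 | tΔX 1.1547 tΔY 2.0000
    t=0.3695 [x] (0,4) — stop
  → r_1 = 0.3695
beam 2: φ=90°, α=240°
  cosα=-0.5000 sinα=-0.8660 | (1,4) | tMaxX 0.6400 tMaxY 0.9122 | tΔX 2.0000 tΔY 1.1547
    t=0.6400 [x] (0,4) — stop
  → r_2 = 0.6400
beam 3: φ=180°, α=330°
  cosα=0.8660 sinα=-0.5000 | (1,4) | tMaxX 0.7852 tMaxY 1.5800 | tΔX 1.1547 tΔY 2.0000
    t=0.7852 [x] (2,4)
    t=1.5800 [y] (2,3)
    t=1.9399 [x] (3,3)
    t=3.0946 [x] (4,3)
    t=3.5800 [y] (4,2)
    t=4.2493 [x] (5,2) — stop
  → r_3 = 4.2493
beam 4: φ=270°, α=60°
  cosα=0.5000 sinα=0.8660 | (1,4) | tMaxX 1.3600 tMaxY 0.2425 | tΔX 2.0000 tΔY 1.1547
    t=0.2425 [y] (1,5) — stop
  → r_4 = 0.2425

ranges = [0.3695, 0.6400, 4.2493, 0.2425]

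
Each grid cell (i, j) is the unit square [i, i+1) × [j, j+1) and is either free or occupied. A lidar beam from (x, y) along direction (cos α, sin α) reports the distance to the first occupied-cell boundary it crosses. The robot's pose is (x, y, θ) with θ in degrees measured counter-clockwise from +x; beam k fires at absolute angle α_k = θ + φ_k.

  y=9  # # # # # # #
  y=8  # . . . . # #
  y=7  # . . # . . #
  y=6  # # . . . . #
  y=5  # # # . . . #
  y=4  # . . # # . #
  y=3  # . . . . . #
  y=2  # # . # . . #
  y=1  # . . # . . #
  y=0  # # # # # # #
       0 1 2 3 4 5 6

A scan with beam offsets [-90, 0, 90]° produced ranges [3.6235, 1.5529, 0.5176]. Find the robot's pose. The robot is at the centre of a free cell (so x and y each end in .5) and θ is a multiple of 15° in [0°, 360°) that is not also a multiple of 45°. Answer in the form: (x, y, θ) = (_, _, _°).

Candidates: 30 free-cell centres × 16 headings = 480 poses. Raycast each; keep the one whose scan matches to 4 dp.
  (2.5, 7.5, 120°): beam 1 = 0.5774 ≠ 3.6235 ✗
  (1.5, 3.5, 120°): beam 1 = 1.7321 ≠ 3.6235 ✗
  (3.5, 8.5, 120°): beam 1 = 1.0000 ≠ 3.6235 ✗
  …
  (2.5, 1.5, 195°): r_1=3.6235, r_2=1.5529, r_3=0.5176 — all match ✓
Only this pose fits every beam.

(x, y, θ) = (2.5, 1.5, 195°)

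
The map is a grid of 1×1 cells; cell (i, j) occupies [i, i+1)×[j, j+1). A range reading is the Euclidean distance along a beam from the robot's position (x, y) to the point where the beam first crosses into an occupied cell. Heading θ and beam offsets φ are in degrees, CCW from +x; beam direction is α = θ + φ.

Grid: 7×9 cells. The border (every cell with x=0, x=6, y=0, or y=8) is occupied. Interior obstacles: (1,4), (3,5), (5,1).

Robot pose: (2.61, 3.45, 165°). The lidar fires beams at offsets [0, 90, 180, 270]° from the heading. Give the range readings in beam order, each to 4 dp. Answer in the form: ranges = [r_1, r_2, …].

beam 1: φ=0°, α=165°
  direction (-0.9659, 0.2588); cell (2,3); t to first gridline: x 0.6315, y 2.1250 (then +1.0353 / +3.8637)
    (1,3) via x @ 0.6315
    (0,3) via x @ 1.6668  # hit
  → r_1 = 1.6668
beam 2: φ=90°, α=255°
  direction (-0.2588, -0.9659); cell (2,3); t to first gridline: x 2.3569, y 0.4659 (then +3.8637 / +1.0353)
    (2,2) via y @ 0.4659
    (2,1) via y @ 1.5012
    (1,1) via x @ 2.3569
    (1,0) via y @ 2.5364  # hit
  → r_2 = 2.5364
beam 3: φ=180°, α=345°
  direction (0.9659, -0.2588); cell (2,3); t to first gridline: x 0.4038, y 1.7387 (then +1.0353 / +3.8637)
    (3,3) via x @ 0.4038
    (4,3) via x @ 1.4390
    (4,2) via y @ 1.7387
    (5,2) via x @ 2.4743
    (6,2) via x @ 3.5096  # hit
  → r_3 = 3.5096
beam 4: φ=270°, α=75°
  direction (0.2588, 0.9659); cell (2,3); t to first gridline: x 1.5068, y 0.5694 (then +3.8637 / +1.0353)
    (2,4) via y @ 0.5694
    (3,4) via x @ 1.5068
    (3,5) via y @ 1.6047  # hit
  → r_4 = 1.6047

ranges = [1.6668, 2.5364, 3.5096, 1.6047]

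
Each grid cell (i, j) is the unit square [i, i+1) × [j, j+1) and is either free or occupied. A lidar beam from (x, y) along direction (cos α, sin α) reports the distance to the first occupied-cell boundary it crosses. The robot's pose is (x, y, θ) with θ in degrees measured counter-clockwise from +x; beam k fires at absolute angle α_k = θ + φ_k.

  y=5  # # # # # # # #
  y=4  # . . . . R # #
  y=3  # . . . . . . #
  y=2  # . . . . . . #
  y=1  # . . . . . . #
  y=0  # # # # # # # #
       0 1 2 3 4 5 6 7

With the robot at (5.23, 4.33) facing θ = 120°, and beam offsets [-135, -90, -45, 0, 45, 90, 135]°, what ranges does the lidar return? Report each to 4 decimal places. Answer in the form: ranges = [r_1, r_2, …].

ranges = [0.7972, 0.8891, 0.6936, 0.7736, 2.5887, 4.8844, 3.4475]

beam 1: φ=-135°, α=345°
  cosα=0.9659 sinα=-0.2588 | (5,4) | tMaxX 0.7972 tMaxY 1.2750 | tΔX 1.0353 tΔY 3.8637
    t=0.7972 [x] (6,4) — stop
  → r_1 = 0.7972
beam 2: φ=-90°, α=30°
  cosα=0.8660 sinα=0.5000 | (5,4) | tMaxX 0.8891 tMaxY 1.3400 | tΔX 1.1547 tΔY 2.0000
    t=0.8891 [x] (6,4) — stop
  → r_2 = 0.8891
beam 3: φ=-45°, α=75°
  cosα=0.2588 sinα=0.9659 | (5,4) | tMaxX 2.9751 tMaxY 0.6936 | tΔX 3.8637 tΔY 1.0353
    t=0.6936 [y] (5,5) — stop
  → r_3 = 0.6936
beam 4: φ=0°, α=120°
  cosα=-0.5000 sinα=0.8660 | (5,4) | tMaxX 0.4600 tMaxY 0.7736 | tΔX 2.0000 tΔY 1.1547
    t=0.4600 [x] (4,4)
    t=0.7736 [y] (4,5) — stop
  → r_4 = 0.7736
beam 5: φ=45°, α=165°
  cosα=-0.9659 sinα=0.2588 | (5,4) | tMaxX 0.2381 tMaxY 2.5887 | tΔX 1.0353 tΔY 3.8637
    t=0.2381 [x] (4,4)
    t=1.2734 [x] (3,4)
    t=2.3087 [x] (2,4)
    t=2.5887 [y] (2,5) — stop
  → r_5 = 2.5887
beam 6: φ=90°, α=210°
  cosα=-0.8660 sinα=-0.5000 | (5,4) | tMaxX 0.2656 tMaxY 0.6600 | tΔX 1.1547 tΔY 2.0000
    t=0.2656 [x] (4,4)
    t=0.6600 [y] (4,3)
    t=1.4203 [x] (3,3)
    t=2.5750 [x] (2,3)
    t=2.6600 [y] (2,2)
    t=3.7297 [x] (1,2)
    t=4.6600 [y] (1,1)
    t=4.8844 [x] (0,1) — stop
  → r_6 = 4.8844
beam 7: φ=135°, α=255°
  cosα=-0.2588 sinα=-0.9659 | (5,4) | tMaxX 0.8887 tMaxY 0.3416 | tΔX 3.8637 tΔY 1.0353
    t=0.3416 [y] (5,3)
    t=0.8887 [x] (4,3)
    t=1.3769 [y] (4,2)
    t=2.4122 [y] (4,1)
    t=3.4475 [y] (4,0) — stop
  → r_7 = 3.4475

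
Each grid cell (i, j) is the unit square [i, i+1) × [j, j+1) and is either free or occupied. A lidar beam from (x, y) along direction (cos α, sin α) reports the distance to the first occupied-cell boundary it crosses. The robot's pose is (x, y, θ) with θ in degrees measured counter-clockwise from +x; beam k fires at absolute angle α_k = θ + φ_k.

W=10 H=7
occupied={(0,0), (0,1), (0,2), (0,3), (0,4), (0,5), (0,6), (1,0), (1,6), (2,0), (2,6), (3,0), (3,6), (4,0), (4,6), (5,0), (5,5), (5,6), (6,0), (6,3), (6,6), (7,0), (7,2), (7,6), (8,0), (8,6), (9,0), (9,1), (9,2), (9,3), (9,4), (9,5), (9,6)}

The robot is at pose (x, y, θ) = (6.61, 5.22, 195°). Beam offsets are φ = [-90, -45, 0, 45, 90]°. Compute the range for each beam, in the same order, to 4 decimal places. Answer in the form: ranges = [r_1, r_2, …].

ranges = [0.8075, 0.7044, 0.6315, 4.8728, 1.2630]

beam 1: φ=-90°, α=105°
  dir = (cos 105°, sin 105°) = (-0.2588, 0.9659); from cell (6,5)
  next x-line at t=2.3569, next y-line at t=0.8075; Δt_x=3.8637, Δt_y=1.0353
    y: enter (6,6) at t=0.8075 ← occupied
  → r_1 = 0.8075
beam 2: φ=-45°, α=150°
  dir = (cos 150°, sin 150°) = (-0.8660, 0.5000); from cell (6,5)
  next x-line at t=0.7044, next y-line at t=1.5600; Δt_x=1.1547, Δt_y=2.0000
    x: enter (5,5) at t=0.7044 ← occupied
  → r_2 = 0.7044
beam 3: φ=0°, α=195°
  dir = (cos 195°, sin 195°) = (-0.9659, -0.2588); from cell (6,5)
  next x-line at t=0.6315, next y-line at t=0.8500; Δt_x=1.0353, Δt_y=3.8637
    x: enter (5,5) at t=0.6315 ← occupied
  → r_3 = 0.6315
beam 4: φ=45°, α=240°
  dir = (cos 240°, sin 240°) = (-0.5000, -0.8660); from cell (6,5)
  next x-line at t=1.2200, next y-line at t=0.2540; Δt_x=2.0000, Δt_y=1.1547
    y: enter (6,4) at t=0.2540
    x: enter (5,4) at t=1.2200
    y: enter (5,3) at t=1.4087
    y: enter (5,2) at t=2.5634
    x: enter (4,2) at t=3.2200
    y: enter (4,1) at t=3.7181
    y: enter (4,0) at t=4.8728 ← occupied
  → r_4 = 4.8728
beam 5: φ=90°, α=285°
  dir = (cos 285°, sin 285°) = (0.2588, -0.9659); from cell (6,5)
  next x-line at t=1.5068, next y-line at t=0.2278; Δt_x=3.8637, Δt_y=1.0353
    y: enter (6,4) at t=0.2278
    y: enter (6,3) at t=1.2630 ← occupied
  → r_5 = 1.2630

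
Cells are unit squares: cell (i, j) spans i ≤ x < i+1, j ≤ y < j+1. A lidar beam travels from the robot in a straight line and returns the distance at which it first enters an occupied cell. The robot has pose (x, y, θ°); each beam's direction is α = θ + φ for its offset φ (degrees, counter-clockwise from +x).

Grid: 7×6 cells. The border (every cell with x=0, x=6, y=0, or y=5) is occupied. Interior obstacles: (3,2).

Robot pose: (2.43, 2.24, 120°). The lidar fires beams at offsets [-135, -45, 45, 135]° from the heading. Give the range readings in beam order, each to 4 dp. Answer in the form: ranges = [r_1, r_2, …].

ranges = [0.5901, 2.8574, 1.4804, 1.2837]

beam 1: φ=-135°, α=345°
  direction (0.9659, -0.2588); cell (2,2); t to first gridline: x 0.5901, y 0.9273 (then +1.0353 / +3.8637)
    (3,2) via x @ 0.5901  # hit
  → r_1 = 0.5901
beam 2: φ=-45°, α=75°
  direction (0.2588, 0.9659); cell (2,2); t to first gridline: x 2.2023, y 0.7868 (then +3.8637 / +1.0353)
    (2,3) via y @ 0.7868
    (2,4) via y @ 1.8221
    (3,4) via x @ 2.2023
    (3,5) via y @ 2.8574  # hit
  → r_2 = 2.8574
beam 3: φ=45°, α=165°
  direction (-0.9659, 0.2588); cell (2,2); t to first gridline: x 0.4452, y 2.9364 (then +1.0353 / +3.8637)
    (1,2) via x @ 0.4452
    (0,2) via x @ 1.4804  # hit
  → r_3 = 1.4804
beam 4: φ=135°, α=255°
  direction (-0.2588, -0.9659); cell (2,2); t to first gridline: x 1.6614, y 0.2485 (then +3.8637 / +1.0353)
    (2,1) via y @ 0.2485
    (2,0) via y @ 1.2837  # hit
  → r_4 = 1.2837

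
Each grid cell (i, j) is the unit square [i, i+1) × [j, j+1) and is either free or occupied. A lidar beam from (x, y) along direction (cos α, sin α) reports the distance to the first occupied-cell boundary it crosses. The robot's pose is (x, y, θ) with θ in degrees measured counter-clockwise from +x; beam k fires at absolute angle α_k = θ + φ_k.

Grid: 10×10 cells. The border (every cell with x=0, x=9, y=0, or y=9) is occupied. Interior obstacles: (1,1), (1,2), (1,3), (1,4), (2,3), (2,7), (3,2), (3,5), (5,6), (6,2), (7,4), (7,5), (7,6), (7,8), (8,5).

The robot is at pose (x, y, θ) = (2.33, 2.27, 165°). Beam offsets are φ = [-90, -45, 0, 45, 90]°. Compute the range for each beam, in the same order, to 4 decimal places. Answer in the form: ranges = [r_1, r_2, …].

beam 1: φ=-90°, α=75°
  direction (0.2588, 0.9659); cell (2,2); t to first gridline: x 2.5887, y 0.7558 (then +3.8637 / +1.0353)
    (2,3) via y @ 0.7558  # hit
  → r_1 = 0.7558
beam 2: φ=-45°, α=120°
  direction (-0.5000, 0.8660); cell (2,2); t to first gridline: x 0.6600, y 0.8429 (then +2.0000 / +1.1547)
    (1,2) via x @ 0.6600  # hit
  → r_2 = 0.6600
beam 3: φ=0°, α=165°
  direction (-0.9659, 0.2588); cell (2,2); t to first gridline: x 0.3416, y 2.8205 (then +1.0353 / +3.8637)
    (1,2) via x @ 0.3416  # hit
  → r_3 = 0.3416
beam 4: φ=45°, α=210°
  direction (-0.8660, -0.5000); cell (2,2); t to first gridline: x 0.3811, y 0.5400 (then +1.1547 / +2.0000)
    (1,2) via x @ 0.3811  # hit
  → r_4 = 0.3811
beam 5: φ=90°, α=255°
  direction (-0.2588, -0.9659); cell (2,2); t to first gridline: x 1.2750, y 0.2795 (then +3.8637 / +1.0353)
    (2,1) via y @ 0.2795
    (1,1) via x @ 1.2750  # hit
  → r_5 = 1.2750

ranges = [0.7558, 0.6600, 0.3416, 0.3811, 1.2750]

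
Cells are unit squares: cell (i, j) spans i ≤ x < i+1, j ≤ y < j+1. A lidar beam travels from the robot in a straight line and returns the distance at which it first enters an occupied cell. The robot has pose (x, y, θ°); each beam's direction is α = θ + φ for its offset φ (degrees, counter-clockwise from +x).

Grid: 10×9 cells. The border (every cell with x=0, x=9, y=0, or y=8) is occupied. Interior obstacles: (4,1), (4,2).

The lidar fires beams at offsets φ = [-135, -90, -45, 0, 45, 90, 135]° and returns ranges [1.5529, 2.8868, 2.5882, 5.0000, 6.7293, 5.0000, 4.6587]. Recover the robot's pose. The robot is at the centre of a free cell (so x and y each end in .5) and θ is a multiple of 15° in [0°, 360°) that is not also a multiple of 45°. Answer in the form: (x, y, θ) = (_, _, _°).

(x, y, θ) = (7.5, 5.5, 150°)

Candidates: 54 free-cell centres × 16 headings = 864 poses. Raycast each; keep the one whose scan matches to 4 dp.
  (8.5, 6.5, 255°): beam 1 = 1.7321 ≠ 1.5529 ✗
  (2.5, 7.5, 255°): beam 1 = 0.5774 ≠ 1.5529 ✗
  (6.5, 5.5, 210°): beam 1 = 2.5882 ≠ 1.5529 ✗
  (8.5, 5.5, 165°): beam 1 = 0.5774 ≠ 1.5529 ✗
  (3.5, 4.5, 75°): beam 1 = 1.7321 ≠ 1.5529 ✗
  …
  (7.5, 5.5, 150°): r_1=1.5529, r_2=2.8868, r_3=2.5882, r_4=5.0000, r_5=6.7293, r_6=5.0000, r_7=4.6587 — all match ✓
Unique over the lattice → pose = (7.5, 5.5, 150°).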